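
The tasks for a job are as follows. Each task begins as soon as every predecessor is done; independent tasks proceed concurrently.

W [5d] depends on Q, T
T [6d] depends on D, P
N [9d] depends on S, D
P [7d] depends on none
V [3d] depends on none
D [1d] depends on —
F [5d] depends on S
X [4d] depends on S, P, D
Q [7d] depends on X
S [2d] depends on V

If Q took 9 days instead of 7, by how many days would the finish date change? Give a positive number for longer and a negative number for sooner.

2

Actual critical path: P→X→Q→W = 7+4+7+5 = 23 ⇒ 23 days.
Since Q is critical, the +2 change carries straight to that chain (now 25 days).
That remains the longest chain; total 25 days.
Change in finish: 25 − 23 = +2 days.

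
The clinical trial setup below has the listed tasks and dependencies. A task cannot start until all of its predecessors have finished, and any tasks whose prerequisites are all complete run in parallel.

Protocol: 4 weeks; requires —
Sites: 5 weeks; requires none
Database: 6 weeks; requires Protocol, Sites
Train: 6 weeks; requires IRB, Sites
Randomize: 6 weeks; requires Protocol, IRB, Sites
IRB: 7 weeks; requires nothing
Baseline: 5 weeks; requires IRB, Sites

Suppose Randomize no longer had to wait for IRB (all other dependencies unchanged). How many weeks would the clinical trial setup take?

13

Original critical path: IRB→Train = 7+6 = 13 ⇒ 13 weeks.
Without IRB→Randomize, Randomize's earliest start moves from 7 to 5.
New critical path: IRB→Train = 7+6 = 13 ⇒ 13 weeks.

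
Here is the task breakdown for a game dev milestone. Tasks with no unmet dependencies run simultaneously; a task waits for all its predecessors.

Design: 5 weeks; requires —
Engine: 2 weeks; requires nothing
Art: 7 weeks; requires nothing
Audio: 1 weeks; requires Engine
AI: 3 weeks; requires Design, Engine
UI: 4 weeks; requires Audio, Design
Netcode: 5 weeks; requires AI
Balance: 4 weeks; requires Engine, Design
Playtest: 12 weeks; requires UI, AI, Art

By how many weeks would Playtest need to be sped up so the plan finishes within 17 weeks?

Current finish: 21 weeks; target: 17.
Playtest is on every critical path, so each week cut from Playtest cuts the finish by one (this holds down to a finish of 13).
Need 21 − 17 = 4 weeks off Playtest → Playtest becomes 8 weeks, finish becomes 17.

4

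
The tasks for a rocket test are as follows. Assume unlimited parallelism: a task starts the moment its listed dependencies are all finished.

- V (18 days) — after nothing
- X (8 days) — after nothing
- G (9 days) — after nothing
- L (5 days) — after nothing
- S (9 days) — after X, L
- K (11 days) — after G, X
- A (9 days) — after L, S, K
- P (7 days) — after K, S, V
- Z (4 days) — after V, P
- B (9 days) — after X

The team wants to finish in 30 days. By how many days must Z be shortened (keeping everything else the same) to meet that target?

Current finish: 31 days; target: 30.
Z is on every critical path, so each day cut from Z cuts the finish by one (this holds down to a finish of 29).
Need 31 − 30 = 1 day off Z → Z becomes 3 days, finish becomes 30.

1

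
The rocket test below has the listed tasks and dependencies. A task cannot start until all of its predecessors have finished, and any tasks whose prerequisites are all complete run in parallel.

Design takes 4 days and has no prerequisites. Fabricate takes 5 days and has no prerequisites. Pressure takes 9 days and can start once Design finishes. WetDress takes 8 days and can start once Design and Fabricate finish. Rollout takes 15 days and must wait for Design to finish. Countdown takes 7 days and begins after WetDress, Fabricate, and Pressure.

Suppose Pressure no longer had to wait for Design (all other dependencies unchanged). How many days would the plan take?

20

With the dependency in place, Design→Pressure→Countdown = 4+9+7 = 20 sets the finish at 20 days.
Without Design→Pressure, Pressure's earliest start moves from 4 to 0.
New critical path: Fabricate→WetDress→Countdown = 5+8+7 = 20 ⇒ 20 days.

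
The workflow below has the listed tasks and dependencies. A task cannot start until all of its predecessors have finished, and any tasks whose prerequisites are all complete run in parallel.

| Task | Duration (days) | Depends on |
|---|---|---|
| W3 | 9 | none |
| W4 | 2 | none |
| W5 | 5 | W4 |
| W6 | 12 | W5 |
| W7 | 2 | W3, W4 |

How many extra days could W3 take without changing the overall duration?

Critical path: W4→W5→W6 = 2+5+12 = 19, so the finish is 19 days.
The longest chain containing W3 totals 11 days.
So W3 can slip 17 − 9 = 8 days.

8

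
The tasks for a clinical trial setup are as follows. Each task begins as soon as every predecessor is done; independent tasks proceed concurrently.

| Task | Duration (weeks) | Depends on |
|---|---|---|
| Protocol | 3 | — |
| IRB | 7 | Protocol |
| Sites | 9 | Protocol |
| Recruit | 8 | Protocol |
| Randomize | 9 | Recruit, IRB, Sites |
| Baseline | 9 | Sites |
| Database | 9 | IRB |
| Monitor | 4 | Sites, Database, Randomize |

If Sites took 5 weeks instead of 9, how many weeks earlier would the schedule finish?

The binding path is Protocol→Sites→Randomize→Monitor = 3+9+9+4 = 25; finish at 25 weeks.
Sites lies on that path, so at 5 weeks the path becomes 21 weeks.
The binding chain switches to Protocol→Recruit→Randomize→Monitor = 3+8+9+4 = 24; finish 24 weeks.
Change in finish: 24 − 25 = -1 weeks.

1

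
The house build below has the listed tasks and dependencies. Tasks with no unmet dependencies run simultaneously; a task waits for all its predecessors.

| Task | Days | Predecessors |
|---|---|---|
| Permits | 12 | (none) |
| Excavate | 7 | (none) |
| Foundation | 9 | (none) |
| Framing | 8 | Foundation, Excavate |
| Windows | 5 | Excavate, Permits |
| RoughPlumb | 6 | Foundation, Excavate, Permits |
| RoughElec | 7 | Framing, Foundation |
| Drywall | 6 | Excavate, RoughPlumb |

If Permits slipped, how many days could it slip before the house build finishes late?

0

Permits→RoughPlumb→Drywall = 12+6+6 = 24 sets the makespan at 24 days.
Permits finishes as early as 12 and must finish by 12.
Float = 24 − 24 = 0.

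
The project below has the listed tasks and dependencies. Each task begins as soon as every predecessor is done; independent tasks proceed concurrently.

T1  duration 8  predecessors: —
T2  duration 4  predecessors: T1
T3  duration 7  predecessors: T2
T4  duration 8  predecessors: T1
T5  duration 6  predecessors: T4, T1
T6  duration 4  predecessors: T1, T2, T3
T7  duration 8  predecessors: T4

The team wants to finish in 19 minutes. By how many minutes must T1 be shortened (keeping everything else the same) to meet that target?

5

Current finish: 24 minutes; target: 19.
T1 is on every critical path, so each minute cut from T1 cuts the finish by one (this holds down to a finish of 17).
Need 24 − 19 = 5 minutes off T1 → T1 becomes 3 minutes, finish becomes 19.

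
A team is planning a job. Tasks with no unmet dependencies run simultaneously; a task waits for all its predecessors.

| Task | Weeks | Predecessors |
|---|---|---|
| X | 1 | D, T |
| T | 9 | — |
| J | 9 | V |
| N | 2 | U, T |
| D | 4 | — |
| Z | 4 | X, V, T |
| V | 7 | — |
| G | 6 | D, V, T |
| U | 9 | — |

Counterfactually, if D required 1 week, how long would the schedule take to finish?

As given, the longest chain is V→J = 7+9 = 16, so the finish is 16 weeks.
D is off the critical path — its longest chain is 10 weeks, giving 6 of slack.
The critical path is still V→J; finish is now 16 weeks.

16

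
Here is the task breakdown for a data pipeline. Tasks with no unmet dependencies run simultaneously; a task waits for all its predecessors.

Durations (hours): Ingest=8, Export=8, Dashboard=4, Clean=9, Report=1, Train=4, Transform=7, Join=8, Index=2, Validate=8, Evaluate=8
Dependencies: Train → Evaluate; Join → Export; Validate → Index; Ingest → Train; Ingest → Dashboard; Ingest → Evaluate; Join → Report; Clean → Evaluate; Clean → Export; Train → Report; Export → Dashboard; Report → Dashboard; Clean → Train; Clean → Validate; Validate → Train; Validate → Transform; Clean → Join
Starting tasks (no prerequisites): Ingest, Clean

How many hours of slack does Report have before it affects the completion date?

3

Clean→Validate→Train→Evaluate = 9+8+4+8 = 29 sets the makespan at 29 hours.
Longest path through Report: 26 hours (earliest finish 22, latest finish 25).
Float = 29 − 26 = 3.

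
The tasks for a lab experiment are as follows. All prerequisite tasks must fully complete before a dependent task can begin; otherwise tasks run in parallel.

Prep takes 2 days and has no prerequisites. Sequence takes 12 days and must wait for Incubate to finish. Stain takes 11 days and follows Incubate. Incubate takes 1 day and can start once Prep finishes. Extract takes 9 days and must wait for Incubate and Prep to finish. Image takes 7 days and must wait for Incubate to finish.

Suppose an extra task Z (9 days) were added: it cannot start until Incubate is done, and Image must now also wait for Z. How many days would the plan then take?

19

Originally the plan takes 15 days.
With Z inserted, Image now waits for max(Incubate, Z).
New critical path: Prep→Incubate→Z→Image = 2+1+9+7 = 19 ⇒ 19 days.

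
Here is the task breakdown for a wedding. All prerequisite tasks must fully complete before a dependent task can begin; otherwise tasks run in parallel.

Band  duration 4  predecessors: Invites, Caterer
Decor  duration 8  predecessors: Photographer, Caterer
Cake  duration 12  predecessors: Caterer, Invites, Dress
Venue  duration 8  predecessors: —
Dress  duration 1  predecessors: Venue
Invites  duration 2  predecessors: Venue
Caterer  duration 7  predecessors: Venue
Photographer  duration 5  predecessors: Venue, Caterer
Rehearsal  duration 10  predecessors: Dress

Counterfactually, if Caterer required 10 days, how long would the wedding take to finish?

As given, the longest chain is Venue→Caterer→Photographer→Decor = 8+7+5+8 = 28, so the finish is 28 days.
Caterer lies on that path, so at 10 days the path becomes 31 days.
No other chain overtakes it, so the finish is 31 days.

31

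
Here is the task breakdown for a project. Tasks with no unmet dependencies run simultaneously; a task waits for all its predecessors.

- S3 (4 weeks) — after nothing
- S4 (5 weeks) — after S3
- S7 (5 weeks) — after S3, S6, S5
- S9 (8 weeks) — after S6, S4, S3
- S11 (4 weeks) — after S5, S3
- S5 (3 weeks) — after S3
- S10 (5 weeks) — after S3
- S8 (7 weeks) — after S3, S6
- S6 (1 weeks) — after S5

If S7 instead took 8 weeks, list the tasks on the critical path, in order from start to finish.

S3, S4, S9

Actual critical path: S3→S4→S9 = 4+5+8 = 17 ⇒ 17 weeks.
S7 has 4 weeks of float (longest path through it is 13).
That remains the longest chain; total 17 weeks.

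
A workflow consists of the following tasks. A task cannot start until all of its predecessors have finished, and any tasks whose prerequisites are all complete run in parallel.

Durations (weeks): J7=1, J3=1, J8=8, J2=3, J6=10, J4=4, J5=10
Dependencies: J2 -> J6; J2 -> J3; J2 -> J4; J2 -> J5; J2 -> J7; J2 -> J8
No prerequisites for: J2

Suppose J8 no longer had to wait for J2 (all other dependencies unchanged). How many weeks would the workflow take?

13

With the dependency in place, J2→J5 = 3+10 = 13 sets the finish at 13 weeks.
Without J2→J8, J8's earliest start moves from 3 to 0.
After: J2→J5 = 3+10 = 13 → 13 weeks.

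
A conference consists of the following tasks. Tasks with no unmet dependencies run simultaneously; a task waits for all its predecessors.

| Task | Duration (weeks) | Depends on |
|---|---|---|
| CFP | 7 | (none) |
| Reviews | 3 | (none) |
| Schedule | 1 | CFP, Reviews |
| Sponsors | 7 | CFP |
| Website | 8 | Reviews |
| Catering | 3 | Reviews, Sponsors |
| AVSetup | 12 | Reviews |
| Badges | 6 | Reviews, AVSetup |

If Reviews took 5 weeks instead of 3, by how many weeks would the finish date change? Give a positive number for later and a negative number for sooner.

Baseline: Reviews→AVSetup→Badges = 3+12+6 = 21 → 21 weeks.
Reviews lies on that path, so at 5 weeks the path becomes 23 weeks.
The critical path is still Reviews→AVSetup→Badges; finish is now 23 weeks.
Change in finish: 23 − 21 = +2 weeks.

2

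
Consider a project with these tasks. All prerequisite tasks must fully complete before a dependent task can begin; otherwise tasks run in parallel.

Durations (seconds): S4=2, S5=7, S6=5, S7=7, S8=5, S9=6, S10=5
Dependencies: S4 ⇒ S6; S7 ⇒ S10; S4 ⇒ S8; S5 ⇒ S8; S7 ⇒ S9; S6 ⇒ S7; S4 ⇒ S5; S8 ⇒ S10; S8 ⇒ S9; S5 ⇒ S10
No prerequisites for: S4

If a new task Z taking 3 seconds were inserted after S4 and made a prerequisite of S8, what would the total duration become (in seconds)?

Originally the schedule takes 20 seconds.
With Z inserted, S8 now waits for max(S5, S4, Z).
New critical path: S4→S5→S8→S9 = 2+7+5+6 = 20 ⇒ 20 seconds.

20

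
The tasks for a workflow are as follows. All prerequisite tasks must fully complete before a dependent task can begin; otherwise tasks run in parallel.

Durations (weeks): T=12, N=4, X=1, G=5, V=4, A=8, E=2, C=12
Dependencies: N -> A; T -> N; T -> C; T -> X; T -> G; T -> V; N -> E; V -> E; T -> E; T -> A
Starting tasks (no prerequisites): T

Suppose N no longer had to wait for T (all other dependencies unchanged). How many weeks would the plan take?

Original critical path: T→C = 12+12 = 24 ⇒ 24 weeks.
Without T→N, N's earliest start moves from 12 to 0.
After: T→C = 12+12 = 24 → 24 weeks.

24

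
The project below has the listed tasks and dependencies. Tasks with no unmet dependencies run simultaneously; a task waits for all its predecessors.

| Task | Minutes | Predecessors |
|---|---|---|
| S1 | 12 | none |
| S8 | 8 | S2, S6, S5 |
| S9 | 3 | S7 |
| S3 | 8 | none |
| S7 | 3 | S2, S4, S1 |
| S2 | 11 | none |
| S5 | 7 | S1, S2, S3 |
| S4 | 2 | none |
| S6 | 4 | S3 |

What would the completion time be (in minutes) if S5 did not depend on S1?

26

Original critical path: S1→S5→S8 = 12+7+8 = 27 ⇒ 27 minutes.
Without S1→S5, S5's earliest start moves from 12 to 11.
After: S2→S5→S8 = 11+7+8 = 26 → 26 minutes.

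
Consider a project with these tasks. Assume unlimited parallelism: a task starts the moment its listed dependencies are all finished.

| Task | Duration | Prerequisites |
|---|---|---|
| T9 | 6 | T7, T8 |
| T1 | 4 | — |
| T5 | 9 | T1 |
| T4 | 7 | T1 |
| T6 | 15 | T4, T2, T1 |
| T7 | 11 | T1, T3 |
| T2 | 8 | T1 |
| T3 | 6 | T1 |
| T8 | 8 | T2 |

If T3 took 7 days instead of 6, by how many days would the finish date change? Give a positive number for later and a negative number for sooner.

1

As given, the longest chain is T1→T3→T7→T9 = 4+6+11+6 = 27, so the finish is 27 days.
T3 is on the critical path; changing it to 7 makes that path 28 days.
The critical path is still T1→T3→T7→T9; finish is now 28 days.
Change in finish: 28 − 27 = +1 days.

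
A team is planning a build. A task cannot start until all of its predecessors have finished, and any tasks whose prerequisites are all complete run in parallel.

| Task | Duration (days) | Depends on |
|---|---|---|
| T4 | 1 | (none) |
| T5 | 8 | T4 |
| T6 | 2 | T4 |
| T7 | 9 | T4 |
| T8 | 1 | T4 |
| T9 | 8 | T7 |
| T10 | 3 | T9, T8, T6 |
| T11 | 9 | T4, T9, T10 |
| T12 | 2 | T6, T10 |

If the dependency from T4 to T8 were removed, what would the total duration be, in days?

With the dependency in place, T4→T7→T9→T10→T11 = 1+9+8+3+9 = 30 sets the finish at 30 days.
Without T4→T8, T8's earliest start moves from 1 to 0.
After: T4→T7→T9→T10→T11 = 1+9+8+3+9 = 30 → 30 days.

30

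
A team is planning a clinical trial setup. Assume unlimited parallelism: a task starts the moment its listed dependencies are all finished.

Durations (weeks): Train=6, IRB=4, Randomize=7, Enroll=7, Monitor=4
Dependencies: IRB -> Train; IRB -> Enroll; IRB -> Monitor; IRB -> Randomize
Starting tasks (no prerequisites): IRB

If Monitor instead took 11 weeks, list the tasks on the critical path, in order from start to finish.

Critical path before the change: IRB→Randomize = 4+7 = 11 giving 11 weeks.
Monitor has 3 weeks of float (longest path through it is 8).
Now IRB→Monitor = 4+11 = 15 is longest, so the finish becomes 15 weeks.

IRB, Monitor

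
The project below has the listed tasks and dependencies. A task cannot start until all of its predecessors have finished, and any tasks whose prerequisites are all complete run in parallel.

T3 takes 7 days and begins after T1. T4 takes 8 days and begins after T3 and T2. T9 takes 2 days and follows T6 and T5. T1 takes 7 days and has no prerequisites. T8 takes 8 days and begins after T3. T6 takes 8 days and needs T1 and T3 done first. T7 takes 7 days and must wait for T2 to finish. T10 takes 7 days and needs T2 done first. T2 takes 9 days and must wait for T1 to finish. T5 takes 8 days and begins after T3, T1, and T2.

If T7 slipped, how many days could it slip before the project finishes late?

3

Critical path: T1→T2→T5→T9 = 7+9+8+2 = 26, so the finish is 26 days.
The longest chain containing T7 totals 23 days.
Slack of T7 = 19 − 16 = 3 days.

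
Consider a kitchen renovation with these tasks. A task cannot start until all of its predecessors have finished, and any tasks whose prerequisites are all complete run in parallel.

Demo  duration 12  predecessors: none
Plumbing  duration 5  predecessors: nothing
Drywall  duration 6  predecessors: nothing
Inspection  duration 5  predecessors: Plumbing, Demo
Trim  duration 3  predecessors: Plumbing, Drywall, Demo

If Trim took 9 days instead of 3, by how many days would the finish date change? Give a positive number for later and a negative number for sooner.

Critical path before the change: Demo→Inspection = 12+5 = 17 giving 17 days.
Trim has 2 days of float (longest path through it is 15).
New critical path: Demo→Trim = 12+9 = 21 ⇒ 21 days.
Change in finish: 21 − 17 = +4 days.

4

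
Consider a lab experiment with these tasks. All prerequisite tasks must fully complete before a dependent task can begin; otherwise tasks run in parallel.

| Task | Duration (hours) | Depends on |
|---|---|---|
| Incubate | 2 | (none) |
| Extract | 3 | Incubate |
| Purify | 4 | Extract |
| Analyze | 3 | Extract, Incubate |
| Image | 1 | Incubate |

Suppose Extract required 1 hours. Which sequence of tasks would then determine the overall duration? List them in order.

Incubate, Extract, Purify

The binding path is Incubate→Extract→Purify = 2+3+4 = 9; finish at 9 hours.
Since Extract is critical, the -2 change carries straight to that chain (now 7 hours).
That remains the longest chain; total 7 hours.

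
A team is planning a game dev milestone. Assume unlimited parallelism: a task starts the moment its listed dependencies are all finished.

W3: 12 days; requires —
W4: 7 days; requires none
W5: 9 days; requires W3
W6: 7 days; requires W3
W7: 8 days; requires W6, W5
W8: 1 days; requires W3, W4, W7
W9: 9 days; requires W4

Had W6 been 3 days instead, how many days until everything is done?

30

The binding path is W3→W5→W7→W8 = 12+9+8+1 = 30; finish at 30 days.
The longest path through W6 is only 28 days, so W6 has float 2.
That remains the longest chain; total 30 days.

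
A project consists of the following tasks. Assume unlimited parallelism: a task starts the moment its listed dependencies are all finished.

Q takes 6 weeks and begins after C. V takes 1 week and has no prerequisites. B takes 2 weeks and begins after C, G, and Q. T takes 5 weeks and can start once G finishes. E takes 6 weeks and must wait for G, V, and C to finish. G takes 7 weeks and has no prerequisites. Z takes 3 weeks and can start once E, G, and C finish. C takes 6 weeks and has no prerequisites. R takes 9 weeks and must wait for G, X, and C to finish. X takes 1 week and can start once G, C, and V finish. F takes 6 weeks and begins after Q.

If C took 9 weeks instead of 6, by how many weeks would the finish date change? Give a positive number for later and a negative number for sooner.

3

Critical path before the change: C→Q→F = 6+6+6 = 18 giving 18 weeks.
Since C is critical, the +3 change carries straight to that chain (now 21 weeks).
No other chain overtakes it, so the finish is 21 weeks.
Change in finish: 21 − 18 = +3 weeks.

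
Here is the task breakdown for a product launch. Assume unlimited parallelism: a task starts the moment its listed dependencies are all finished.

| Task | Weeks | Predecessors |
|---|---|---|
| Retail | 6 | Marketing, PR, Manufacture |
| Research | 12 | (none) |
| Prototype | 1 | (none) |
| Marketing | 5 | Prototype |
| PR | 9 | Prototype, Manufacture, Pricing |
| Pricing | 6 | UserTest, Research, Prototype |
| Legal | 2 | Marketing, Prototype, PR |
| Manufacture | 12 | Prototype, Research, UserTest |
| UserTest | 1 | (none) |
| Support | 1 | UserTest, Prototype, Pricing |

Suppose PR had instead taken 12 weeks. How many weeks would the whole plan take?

Baseline: Research→Manufacture→PR→Retail = 12+12+9+6 = 39 → 39 weeks.
Since PR is critical, the +3 change carries straight to that chain (now 42 weeks).
That remains the longest chain; total 42 weeks.

42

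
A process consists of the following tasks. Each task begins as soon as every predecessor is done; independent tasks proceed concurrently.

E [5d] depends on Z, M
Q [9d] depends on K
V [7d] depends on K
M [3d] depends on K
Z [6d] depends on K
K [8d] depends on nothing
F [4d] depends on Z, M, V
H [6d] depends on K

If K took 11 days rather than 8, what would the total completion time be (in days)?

Critical path before the change: K→Z→E = 8+6+5 = 19 giving 19 days.
Since K is critical, the +3 change carries straight to that chain (now 22 days).
No other chain overtakes it, so the finish is 22 days.

22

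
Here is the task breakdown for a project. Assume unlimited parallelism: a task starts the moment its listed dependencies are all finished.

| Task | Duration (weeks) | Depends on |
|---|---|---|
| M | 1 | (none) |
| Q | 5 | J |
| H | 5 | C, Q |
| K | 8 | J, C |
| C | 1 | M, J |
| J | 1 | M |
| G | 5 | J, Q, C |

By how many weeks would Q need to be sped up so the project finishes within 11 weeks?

Current finish: 12 weeks; target: 11.
Q is on every critical path, so each week cut from Q cuts the finish by one (this holds down to a finish of 11).
Need 12 − 11 = 1 week off Q → Q becomes 4 weeks, finish becomes 11.

1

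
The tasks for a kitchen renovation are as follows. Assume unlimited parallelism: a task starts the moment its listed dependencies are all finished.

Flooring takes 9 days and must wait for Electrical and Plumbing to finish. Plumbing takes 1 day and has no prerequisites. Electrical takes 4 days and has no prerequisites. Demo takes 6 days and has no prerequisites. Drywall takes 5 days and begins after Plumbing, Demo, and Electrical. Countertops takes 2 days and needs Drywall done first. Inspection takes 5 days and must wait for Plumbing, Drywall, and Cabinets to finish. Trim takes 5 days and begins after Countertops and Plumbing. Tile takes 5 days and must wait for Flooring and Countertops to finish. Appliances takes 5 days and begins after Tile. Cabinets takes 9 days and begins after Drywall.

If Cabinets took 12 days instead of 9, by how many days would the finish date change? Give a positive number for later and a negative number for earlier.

3

The binding path is Demo→Drywall→Cabinets→Inspection = 6+5+9+5 = 25; finish at 25 days.
Since Cabinets is critical, the +3 change carries straight to that chain (now 28 days).
No other chain overtakes it, so the finish is 28 days.
Change in finish: 28 − 25 = +3 days.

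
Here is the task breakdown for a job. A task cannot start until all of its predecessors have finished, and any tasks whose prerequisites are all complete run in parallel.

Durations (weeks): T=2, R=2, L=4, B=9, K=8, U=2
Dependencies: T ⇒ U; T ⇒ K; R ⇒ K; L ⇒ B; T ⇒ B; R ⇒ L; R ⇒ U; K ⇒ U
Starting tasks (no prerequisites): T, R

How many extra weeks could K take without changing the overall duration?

R→L→B = 2+4+9 = 15 sets the makespan at 15 weeks.
K finishes as early as 10 and must finish by 13.
Float = 15 − 12 = 3.

3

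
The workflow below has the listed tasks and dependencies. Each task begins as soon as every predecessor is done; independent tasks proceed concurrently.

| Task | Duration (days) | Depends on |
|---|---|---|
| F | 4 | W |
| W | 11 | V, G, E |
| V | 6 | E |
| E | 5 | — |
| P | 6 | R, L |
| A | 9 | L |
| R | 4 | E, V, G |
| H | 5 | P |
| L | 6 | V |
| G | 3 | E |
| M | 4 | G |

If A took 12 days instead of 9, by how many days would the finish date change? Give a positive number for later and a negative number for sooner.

1

Actual critical path: E→V→L→P→H = 5+6+6+6+5 = 28 ⇒ 28 days.
A is off the critical path — its longest chain is 26 days, giving 2 of slack.
The binding chain switches to E→V→L→A = 5+6+6+12 = 29; finish 29 days.
Change in finish: 29 − 28 = +1 days.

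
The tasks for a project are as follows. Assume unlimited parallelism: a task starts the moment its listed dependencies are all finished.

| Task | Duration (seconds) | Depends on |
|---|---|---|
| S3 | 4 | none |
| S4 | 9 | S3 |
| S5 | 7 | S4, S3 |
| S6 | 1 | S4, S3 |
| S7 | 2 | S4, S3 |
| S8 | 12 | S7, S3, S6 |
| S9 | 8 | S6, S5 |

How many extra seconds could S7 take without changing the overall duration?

1

Critical path: S3→S4→S5→S9 = 4+9+7+8 = 28, so the finish is 28 seconds.
Longest path through S7: 27 seconds (earliest finish 15, latest finish 16).
Float = 28 − 27 = 1.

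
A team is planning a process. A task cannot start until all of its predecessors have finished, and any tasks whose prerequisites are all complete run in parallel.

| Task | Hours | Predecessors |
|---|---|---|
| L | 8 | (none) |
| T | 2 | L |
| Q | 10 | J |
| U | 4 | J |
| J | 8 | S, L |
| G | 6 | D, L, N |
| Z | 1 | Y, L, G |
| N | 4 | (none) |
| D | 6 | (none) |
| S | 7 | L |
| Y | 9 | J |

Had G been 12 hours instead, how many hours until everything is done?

As given, the longest chain is L→S→J→Y→Z = 8+7+8+9+1 = 33, so the finish is 33 hours.
The longest path through G is only 15 hours, so G has float 18.
That remains the longest chain; total 33 hours.

33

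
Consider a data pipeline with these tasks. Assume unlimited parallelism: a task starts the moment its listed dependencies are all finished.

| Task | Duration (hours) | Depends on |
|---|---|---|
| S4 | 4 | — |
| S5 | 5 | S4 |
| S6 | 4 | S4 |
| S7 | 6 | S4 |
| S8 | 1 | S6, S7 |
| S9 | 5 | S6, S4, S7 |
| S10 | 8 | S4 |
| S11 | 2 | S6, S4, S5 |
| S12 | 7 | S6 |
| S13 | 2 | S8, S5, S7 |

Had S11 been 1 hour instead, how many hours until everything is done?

15

Critical path before the change: S4→S6→S12 = 4+4+7 = 15 giving 15 hours.
S11 has 4 hours of float (longest path through it is 11).
No other chain overtakes it, so the finish is 15 hours.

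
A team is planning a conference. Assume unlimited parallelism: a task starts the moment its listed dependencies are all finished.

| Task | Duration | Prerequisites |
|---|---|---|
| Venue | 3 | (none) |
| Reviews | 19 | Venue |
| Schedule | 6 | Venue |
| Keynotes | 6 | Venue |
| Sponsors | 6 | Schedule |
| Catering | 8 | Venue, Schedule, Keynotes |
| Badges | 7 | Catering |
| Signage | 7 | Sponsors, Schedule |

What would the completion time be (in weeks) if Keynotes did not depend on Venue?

24

Before: longest chain Venue→Schedule→Catering→Badges = 3+6+8+7 = 24, finish 24.
Without Venue→Keynotes, Keynotes's earliest start moves from 3 to 0.
After: Venue→Schedule→Catering→Badges = 3+6+8+7 = 24 → 24 weeks.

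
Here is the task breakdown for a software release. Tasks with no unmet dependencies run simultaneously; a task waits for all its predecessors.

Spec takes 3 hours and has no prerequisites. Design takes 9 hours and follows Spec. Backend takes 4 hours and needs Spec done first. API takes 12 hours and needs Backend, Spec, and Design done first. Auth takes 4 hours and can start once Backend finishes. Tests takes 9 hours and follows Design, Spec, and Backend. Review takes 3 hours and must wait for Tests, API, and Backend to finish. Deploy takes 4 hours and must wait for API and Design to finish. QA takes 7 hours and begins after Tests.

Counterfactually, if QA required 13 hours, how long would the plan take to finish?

34

Critical path before the change: Spec→Design→Tests→QA = 3+9+9+7 = 28 giving 28 hours.
QA is on the critical path; changing it to 13 makes that path 34 hours.
That remains the longest chain; total 34 hours.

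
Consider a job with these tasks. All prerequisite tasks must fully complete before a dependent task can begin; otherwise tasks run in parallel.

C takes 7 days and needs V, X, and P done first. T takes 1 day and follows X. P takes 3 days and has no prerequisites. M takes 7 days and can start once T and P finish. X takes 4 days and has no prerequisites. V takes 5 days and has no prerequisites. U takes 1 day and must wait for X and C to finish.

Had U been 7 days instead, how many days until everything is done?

19

As given, the longest chain is V→C→U = 5+7+1 = 13, so the finish is 13 days.
Since U is critical, the +6 change carries straight to that chain (now 19 days).
That remains the longest chain; total 19 days.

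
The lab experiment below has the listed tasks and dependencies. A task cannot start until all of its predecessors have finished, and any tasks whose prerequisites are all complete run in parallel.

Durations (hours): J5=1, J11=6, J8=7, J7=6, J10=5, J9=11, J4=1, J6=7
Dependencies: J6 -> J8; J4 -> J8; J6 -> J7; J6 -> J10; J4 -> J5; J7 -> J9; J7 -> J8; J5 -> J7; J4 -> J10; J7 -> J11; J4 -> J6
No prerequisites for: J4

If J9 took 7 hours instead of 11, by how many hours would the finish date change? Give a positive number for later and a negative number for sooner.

Baseline: J4→J6→J7→J9 = 1+7+6+11 = 25 → 25 hours.
J9 lies on that path, so at 7 hours the path becomes 21 hours.
Now J4→J6→J7→J8 = 1+7+6+7 = 21 is longest, so the finish becomes 21 hours.
Change in finish: 21 − 25 = -4 hours.

-4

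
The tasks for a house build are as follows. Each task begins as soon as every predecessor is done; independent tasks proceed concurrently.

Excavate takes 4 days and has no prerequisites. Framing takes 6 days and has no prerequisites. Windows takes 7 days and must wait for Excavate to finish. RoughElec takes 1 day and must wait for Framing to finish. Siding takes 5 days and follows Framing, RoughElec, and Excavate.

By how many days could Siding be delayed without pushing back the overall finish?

Critical path: Framing→RoughElec→Siding = 6+1+5 = 12, so the finish is 12 days.
Siding finishes as early as 12 and must finish by 12.
Slack of Siding = 7 − 7 = 0 days.

0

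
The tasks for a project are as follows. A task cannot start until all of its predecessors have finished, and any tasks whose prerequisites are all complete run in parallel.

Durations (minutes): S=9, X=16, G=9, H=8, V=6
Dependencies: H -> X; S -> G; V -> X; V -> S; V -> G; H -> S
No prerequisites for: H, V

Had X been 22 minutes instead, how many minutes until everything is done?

30

The binding path is H→S→G = 8+9+9 = 26; finish at 26 minutes.
X is off the critical path — its longest chain is 24 minutes, giving 2 of slack.
Now H→X = 8+22 = 30 is longest, so the finish becomes 30 minutes.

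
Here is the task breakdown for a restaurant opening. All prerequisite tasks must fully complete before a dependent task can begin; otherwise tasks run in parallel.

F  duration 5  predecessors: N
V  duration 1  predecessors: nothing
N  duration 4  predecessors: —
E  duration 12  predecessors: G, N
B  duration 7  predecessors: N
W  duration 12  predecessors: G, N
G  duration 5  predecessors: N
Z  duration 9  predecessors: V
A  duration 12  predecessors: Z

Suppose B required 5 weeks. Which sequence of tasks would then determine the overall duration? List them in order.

V, Z, A

Baseline: V→Z→A = 1+9+12 = 22 → 22 weeks.
The longest path through B is only 11 weeks, so B has float 11.
The critical path is still V→Z→A; finish is now 22 weeks.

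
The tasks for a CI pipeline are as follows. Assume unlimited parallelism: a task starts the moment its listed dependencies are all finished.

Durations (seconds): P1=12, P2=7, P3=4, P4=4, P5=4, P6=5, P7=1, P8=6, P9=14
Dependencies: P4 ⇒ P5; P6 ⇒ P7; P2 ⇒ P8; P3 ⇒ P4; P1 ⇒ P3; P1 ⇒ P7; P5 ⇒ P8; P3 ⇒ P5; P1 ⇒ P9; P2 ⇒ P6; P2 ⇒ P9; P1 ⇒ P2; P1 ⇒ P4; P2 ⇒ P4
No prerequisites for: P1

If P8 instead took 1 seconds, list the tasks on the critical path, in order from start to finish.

Actual critical path: P1→P2→P4→P5→P8 = 12+7+4+4+6 = 33 ⇒ 33 seconds.
P8 is on the critical path; changing it to 1 makes that path 28 seconds.
New critical path: P1→P2→P9 = 12+7+14 = 33 ⇒ 33 seconds.

P1, P2, P9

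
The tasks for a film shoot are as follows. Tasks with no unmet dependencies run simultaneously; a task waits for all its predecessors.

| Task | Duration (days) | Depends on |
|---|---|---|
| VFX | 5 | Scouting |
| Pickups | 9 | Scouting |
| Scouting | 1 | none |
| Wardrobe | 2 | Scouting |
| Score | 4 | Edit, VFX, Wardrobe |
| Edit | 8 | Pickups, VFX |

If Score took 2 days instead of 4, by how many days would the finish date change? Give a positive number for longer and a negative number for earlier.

-2

Critical path before the change: Scouting→Pickups→Edit→Score = 1+9+8+4 = 22 giving 22 days.
Score lies on that path, so at 2 days the path becomes 20 days.
That remains the longest chain; total 20 days.
Change in finish: 20 − 22 = -2 days.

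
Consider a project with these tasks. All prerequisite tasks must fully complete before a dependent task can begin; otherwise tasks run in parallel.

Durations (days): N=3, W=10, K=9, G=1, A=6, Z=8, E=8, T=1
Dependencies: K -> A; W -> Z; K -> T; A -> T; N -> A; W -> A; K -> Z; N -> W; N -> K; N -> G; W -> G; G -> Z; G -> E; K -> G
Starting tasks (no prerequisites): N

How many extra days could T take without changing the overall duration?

2

Critical path: N→W→G→Z = 3+10+1+8 = 22, so the finish is 22 days.
T finishes as early as 20 and must finish by 22.
Slack of T = 21 − 19 = 2 days.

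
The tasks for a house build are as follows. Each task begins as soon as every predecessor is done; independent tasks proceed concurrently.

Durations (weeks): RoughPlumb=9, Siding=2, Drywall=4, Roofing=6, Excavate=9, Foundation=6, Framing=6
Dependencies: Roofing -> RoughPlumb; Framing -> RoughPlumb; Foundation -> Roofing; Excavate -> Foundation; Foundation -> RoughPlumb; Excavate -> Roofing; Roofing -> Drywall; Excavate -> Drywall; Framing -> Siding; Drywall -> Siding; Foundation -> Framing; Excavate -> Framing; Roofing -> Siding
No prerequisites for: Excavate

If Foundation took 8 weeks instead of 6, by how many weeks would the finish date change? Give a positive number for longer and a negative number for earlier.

The binding path is Excavate→Foundation→Framing→RoughPlumb = 9+6+6+9 = 30; finish at 30 weeks.
Foundation lies on that path, so at 8 weeks the path becomes 32 weeks.
No other chain overtakes it, so the finish is 32 weeks.
Change in finish: 32 − 30 = +2 weeks.

2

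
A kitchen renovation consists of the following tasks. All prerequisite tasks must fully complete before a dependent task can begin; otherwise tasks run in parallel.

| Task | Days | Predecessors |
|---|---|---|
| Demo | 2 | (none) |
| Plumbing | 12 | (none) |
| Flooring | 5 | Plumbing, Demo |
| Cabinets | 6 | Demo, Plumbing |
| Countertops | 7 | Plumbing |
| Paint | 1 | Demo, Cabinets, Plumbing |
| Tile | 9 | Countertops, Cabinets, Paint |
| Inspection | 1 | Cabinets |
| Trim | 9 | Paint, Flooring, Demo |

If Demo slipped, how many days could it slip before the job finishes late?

10

Critical path: Plumbing→Cabinets→Paint→Tile = 12+6+1+9 = 28, so the finish is 28 days.
The longest chain containing Demo totals 18 days.
Slack of Demo = 10 − 0 = 10 days.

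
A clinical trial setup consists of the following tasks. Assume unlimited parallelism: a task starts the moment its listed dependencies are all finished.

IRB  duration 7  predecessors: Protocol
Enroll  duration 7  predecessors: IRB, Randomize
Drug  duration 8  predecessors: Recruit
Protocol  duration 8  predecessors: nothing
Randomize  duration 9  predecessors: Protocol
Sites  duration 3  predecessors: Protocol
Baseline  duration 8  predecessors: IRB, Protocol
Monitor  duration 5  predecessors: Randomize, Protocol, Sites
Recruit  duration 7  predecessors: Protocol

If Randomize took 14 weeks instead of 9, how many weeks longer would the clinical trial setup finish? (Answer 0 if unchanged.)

The binding path is Protocol→Randomize→Enroll = 8+9+7 = 24; finish at 24 weeks.
Randomize lies on that path, so at 14 weeks the path becomes 29 weeks.
The critical path is still Protocol→Randomize→Enroll; finish is now 29 weeks.
Change in finish: 29 − 24 = +5 weeks.

5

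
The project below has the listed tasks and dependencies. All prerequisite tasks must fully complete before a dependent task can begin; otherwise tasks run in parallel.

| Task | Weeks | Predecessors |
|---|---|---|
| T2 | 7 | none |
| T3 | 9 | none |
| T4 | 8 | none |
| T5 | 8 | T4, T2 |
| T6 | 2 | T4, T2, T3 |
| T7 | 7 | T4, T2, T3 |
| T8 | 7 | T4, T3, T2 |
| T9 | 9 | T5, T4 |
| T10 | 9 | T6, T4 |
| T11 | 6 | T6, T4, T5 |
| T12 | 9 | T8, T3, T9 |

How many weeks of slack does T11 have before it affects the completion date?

12

Critical path: T4→T5→T9→T12 = 8+8+9+9 = 34, so the finish is 34 weeks.
T11 finishes as early as 22 and must finish by 34.
Float = 34 − 22 = 12.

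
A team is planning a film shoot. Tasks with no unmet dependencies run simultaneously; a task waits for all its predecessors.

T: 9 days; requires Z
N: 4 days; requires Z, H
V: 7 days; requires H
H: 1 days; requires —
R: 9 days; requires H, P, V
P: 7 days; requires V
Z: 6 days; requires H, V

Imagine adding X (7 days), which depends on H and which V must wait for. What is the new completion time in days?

31

Originally the job takes 24 days.
With X inserted, V now waits for max(H, X).
New critical path: H→X→V→P→R = 1+7+7+7+9 = 31 ⇒ 31 days.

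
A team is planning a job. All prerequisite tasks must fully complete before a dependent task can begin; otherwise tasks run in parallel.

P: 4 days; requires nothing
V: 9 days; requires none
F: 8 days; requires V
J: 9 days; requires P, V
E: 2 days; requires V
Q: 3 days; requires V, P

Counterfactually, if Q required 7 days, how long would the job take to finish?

18

Critical path before the change: V→J = 9+9 = 18 giving 18 days.
Q is off the critical path — its longest chain is 12 days, giving 6 of slack.
The critical path is still V→J; finish is now 18 days.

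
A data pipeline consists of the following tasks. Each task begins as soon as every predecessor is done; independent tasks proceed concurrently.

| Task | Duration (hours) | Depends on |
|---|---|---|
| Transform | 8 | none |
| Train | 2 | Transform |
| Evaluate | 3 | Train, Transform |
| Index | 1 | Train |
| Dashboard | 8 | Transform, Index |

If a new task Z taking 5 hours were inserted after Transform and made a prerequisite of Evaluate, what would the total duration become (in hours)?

19

Originally the job takes 19 hours.
With Z inserted, Evaluate now waits for max(Train, Transform, Z).
New critical path: Transform→Train→Index→Dashboard = 8+2+1+8 = 19 ⇒ 19 hours.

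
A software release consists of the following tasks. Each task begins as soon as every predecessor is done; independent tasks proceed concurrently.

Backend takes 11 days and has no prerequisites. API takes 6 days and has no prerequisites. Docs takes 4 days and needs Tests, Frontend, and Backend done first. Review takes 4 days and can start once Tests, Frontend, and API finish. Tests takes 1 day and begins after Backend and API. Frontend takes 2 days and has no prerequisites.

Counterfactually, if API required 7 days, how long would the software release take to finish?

Critical path before the change: Backend→Tests→Docs = 11+1+4 = 16 giving 16 days.
API has 5 days of float (longest path through it is 11).
That remains the longest chain; total 16 days.

16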